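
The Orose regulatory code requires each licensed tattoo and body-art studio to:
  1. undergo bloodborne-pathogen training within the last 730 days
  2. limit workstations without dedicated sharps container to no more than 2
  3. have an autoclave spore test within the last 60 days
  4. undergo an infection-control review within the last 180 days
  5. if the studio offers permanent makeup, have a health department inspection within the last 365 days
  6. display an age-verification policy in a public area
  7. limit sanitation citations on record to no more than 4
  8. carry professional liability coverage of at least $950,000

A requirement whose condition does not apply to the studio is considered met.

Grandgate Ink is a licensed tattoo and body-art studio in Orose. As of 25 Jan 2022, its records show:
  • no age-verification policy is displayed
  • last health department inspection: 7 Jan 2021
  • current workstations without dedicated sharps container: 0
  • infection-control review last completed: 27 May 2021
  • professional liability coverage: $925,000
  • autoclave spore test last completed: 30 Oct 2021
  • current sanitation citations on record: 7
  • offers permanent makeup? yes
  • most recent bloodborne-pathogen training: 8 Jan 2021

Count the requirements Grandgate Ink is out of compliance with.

6

1. bloodborne-pathogen training 382 days ago vs limit 730 → met
2. workstations without dedicated sharps container 0 ≤ 2 → met
3. autoclave spore test 87 days ago vs limit 60 → not met
4. infection-control review 243 days ago vs limit 180 → not met
5. condition 'offers permanent makeup' holds; health department inspection 383 days ago vs limit 365 → not met
6. age-verification policy absent → not met
7. sanitation citations on record 7 > 4 → not met
8. professional liability coverage $925,000 < $950,000 → not met
Not met: 6 of 8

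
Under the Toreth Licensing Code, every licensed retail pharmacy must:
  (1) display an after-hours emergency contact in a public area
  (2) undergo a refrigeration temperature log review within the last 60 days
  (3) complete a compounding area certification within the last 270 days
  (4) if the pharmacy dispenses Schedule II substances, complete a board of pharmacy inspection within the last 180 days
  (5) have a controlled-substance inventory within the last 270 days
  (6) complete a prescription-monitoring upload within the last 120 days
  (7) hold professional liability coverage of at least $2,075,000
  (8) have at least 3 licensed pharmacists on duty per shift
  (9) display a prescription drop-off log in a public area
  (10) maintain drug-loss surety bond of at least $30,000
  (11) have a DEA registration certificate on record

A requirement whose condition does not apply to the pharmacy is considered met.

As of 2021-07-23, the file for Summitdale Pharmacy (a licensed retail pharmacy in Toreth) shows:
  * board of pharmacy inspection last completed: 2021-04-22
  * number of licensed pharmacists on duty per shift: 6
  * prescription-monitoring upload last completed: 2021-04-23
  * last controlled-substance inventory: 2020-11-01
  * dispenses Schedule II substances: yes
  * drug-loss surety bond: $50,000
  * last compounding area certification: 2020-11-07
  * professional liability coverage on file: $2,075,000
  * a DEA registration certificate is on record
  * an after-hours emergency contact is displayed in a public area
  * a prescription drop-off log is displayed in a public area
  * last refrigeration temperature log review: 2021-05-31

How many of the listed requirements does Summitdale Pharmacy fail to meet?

0

1. after-hours emergency contact present → met
2. refrigeration temperature log review 53 days ago vs limit 60 → met
3. compounding area certification 258 days ago vs limit 270 → met
4. condition 'dispenses Schedule II substances' holds; board of pharmacy inspection 92 days ago vs limit 180 → met
5. controlled-substance inventory 264 days ago vs limit 270 → met
6. prescription-monitoring upload 91 days ago vs limit 120 → met
7. professional liability coverage $2,075,000 ≥ $2,075,000 → met
8. licensed pharmacists on duty per shift 6 ≥ 3 → met
9. prescription drop-off log present → met
10. drug-loss surety bond $50,000 ≥ $30,000 → met
11. DEA registration certificate present → met
Not met: 0 of 11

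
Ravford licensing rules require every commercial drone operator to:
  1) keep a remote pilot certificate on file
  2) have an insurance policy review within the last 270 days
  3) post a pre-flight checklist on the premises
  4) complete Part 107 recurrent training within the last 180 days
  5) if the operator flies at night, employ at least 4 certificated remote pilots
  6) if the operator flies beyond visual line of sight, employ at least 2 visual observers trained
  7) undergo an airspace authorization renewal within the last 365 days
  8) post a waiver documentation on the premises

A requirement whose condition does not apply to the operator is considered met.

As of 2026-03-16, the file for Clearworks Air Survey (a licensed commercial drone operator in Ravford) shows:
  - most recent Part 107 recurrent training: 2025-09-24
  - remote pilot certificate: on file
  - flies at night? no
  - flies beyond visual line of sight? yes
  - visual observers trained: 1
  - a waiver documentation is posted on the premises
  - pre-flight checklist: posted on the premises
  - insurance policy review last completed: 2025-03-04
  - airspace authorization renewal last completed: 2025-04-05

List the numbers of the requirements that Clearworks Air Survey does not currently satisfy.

2, 6

1. remote pilot certificate present → met
2. insurance policy review 377 days ago vs limit 270 → not met
3. pre-flight checklist present → met
4. Part 107 recurrent training 173 days ago vs limit 180 → met
5. condition 'flies at night' does not hold → requirement n/a → met
6. condition 'flies beyond visual line of sight' holds; visual observers trained 1 < 2 → not met
7. airspace authorization renewal 345 days ago vs limit 365 → met
8. waiver documentation present → met
Not met: 2, 6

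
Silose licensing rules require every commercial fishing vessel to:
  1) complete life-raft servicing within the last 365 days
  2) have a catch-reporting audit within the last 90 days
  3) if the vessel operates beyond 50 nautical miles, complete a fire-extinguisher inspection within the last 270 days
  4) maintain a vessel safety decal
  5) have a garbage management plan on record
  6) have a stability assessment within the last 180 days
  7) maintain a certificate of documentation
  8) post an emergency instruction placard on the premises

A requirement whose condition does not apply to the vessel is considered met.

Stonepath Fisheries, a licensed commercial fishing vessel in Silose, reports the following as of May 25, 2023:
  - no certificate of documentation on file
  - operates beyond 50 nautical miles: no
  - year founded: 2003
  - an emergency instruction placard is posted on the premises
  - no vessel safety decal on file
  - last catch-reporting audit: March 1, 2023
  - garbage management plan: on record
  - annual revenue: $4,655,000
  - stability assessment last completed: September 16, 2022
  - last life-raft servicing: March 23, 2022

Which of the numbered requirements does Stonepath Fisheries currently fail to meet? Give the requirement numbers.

1. life-raft servicing 428 days ago vs limit 365 → not met
2. catch-reporting audit 85 days ago vs limit 90 → met
3. condition 'operates beyond 50 nautical miles' does not hold → requirement n/a → met
4. vessel safety decal absent → not met
5. garbage management plan present → met
6. stability assessment 251 days ago vs limit 180 → not met
7. certificate of documentation absent → not met
8. emergency instruction placard present → met
Not met: 1, 4, 6, 7

1, 4, 6, 7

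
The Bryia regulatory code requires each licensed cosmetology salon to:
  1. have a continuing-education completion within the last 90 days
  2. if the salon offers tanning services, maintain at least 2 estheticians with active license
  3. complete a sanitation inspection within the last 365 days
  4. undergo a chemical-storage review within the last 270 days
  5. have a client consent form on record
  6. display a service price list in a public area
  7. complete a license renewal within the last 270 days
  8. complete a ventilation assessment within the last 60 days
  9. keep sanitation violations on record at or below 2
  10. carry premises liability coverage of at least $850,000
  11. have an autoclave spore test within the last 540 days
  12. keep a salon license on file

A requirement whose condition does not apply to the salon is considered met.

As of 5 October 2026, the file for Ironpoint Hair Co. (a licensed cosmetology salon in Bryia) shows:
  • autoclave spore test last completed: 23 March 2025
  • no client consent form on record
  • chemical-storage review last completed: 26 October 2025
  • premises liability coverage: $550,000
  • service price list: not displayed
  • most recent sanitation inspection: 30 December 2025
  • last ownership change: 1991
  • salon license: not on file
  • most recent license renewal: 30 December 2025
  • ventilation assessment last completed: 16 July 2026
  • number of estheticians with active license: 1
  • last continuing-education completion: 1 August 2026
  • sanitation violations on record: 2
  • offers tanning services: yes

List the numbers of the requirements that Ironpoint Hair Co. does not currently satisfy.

2, 4, 5, 6, 7, 8, 10, 11, 12

1. continuing-education completion 65 days ago vs limit 90 → met
2. condition 'offers tanning services' holds; estheticians with active license 1 < 2 → not met
3. sanitation inspection 279 days ago vs limit 365 → met
4. chemical-storage review 344 days ago vs limit 270 → not met
5. client consent form absent → not met
6. service price list absent → not met
7. license renewal 279 days ago vs limit 270 → not met
8. ventilation assessment 81 days ago vs limit 60 → not met
9. sanitation violations on record 2 ≤ 2 → met
10. premises liability coverage $550,000 < $850,000 → not met
11. autoclave spore test 561 days ago vs limit 540 → not met
12. salon license absent → not met
Not met: 2, 4, 5, 6, 7, 8, 10, 11, 12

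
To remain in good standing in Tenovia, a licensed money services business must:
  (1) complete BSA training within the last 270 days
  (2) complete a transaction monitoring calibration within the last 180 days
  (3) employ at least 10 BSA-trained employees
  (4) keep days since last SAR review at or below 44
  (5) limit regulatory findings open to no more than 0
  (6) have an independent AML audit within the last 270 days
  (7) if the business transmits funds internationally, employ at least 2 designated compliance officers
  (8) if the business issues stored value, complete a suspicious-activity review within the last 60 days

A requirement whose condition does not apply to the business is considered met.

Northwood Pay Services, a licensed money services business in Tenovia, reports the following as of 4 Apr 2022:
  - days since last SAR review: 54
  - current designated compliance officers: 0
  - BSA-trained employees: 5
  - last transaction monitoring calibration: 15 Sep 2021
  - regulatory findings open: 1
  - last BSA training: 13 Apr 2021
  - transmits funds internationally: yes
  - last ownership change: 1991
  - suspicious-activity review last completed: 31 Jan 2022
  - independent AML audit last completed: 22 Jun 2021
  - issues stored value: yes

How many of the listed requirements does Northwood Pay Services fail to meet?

8

1. BSA training 356 days ago vs limit 270 → not met
2. transaction monitoring calibration 201 days ago vs limit 180 → not met
3. BSA-trained employees 5 < 10 → not met
4. days since last SAR review 54 > 44 → not met
5. regulatory findings open 1 > 0 → not met
6. independent AML audit 286 days ago vs limit 270 → not met
7. condition 'transmits funds internationally' holds; designated compliance officers 0 < 2 → not met
8. condition 'issues stored value' holds; suspicious-activity review 63 days ago vs limit 60 → not met
Not met: 8 of 8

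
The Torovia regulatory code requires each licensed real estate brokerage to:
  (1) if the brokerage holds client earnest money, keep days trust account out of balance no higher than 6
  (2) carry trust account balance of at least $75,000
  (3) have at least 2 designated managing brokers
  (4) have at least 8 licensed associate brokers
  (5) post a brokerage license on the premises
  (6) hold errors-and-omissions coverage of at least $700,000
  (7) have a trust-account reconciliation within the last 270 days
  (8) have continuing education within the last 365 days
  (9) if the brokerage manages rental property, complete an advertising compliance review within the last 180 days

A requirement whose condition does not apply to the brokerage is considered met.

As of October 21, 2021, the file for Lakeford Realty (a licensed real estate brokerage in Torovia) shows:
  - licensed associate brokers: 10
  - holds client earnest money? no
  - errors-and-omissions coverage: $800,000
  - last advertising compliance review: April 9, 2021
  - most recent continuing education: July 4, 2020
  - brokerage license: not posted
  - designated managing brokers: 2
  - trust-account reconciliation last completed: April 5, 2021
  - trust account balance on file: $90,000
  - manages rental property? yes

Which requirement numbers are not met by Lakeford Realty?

1. condition 'holds client earnest money' does not hold → requirement n/a → met
2. trust account balance $90,000 ≥ $75,000 → met
3. designated managing brokers 2 ≥ 2 → met
4. licensed associate brokers 10 ≥ 8 → met
5. brokerage license absent → not met
6. errors-and-omissions coverage $800,000 ≥ $700,000 → met
7. trust-account reconciliation 199 days ago vs limit 270 → met
8. continuing education 474 days ago vs limit 365 → not met
9. condition 'manages rental property' holds; advertising compliance review 195 days ago vs limit 180 → not met
Not met: 5, 8, 9

5, 8, 9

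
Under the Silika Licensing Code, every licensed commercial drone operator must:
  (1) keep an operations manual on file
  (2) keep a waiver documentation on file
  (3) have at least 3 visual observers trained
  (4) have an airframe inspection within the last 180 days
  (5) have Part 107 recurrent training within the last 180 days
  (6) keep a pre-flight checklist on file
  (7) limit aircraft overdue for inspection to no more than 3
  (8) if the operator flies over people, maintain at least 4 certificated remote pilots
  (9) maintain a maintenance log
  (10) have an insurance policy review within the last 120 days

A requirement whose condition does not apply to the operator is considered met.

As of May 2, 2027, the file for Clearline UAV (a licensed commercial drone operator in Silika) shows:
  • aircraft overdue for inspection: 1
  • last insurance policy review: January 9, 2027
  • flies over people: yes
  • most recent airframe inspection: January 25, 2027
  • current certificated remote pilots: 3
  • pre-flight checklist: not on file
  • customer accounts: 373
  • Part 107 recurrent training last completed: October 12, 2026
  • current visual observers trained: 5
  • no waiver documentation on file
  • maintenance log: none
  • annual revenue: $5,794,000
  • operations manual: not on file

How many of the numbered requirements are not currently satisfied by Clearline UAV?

1. operations manual absent → not met
2. waiver documentation absent → not met
3. visual observers trained 5 ≥ 3 → met
4. airframe inspection 97 days ago vs limit 180 → met
5. Part 107 recurrent training 202 days ago vs limit 180 → not met
6. pre-flight checklist absent → not met
7. aircraft overdue for inspection 1 ≤ 3 → met
8. condition 'flies over people' holds; certificated remote pilots 3 < 4 → not met
9. maintenance log absent → not met
10. insurance policy review 113 days ago vs limit 120 → met
Not met: 6 of 10

6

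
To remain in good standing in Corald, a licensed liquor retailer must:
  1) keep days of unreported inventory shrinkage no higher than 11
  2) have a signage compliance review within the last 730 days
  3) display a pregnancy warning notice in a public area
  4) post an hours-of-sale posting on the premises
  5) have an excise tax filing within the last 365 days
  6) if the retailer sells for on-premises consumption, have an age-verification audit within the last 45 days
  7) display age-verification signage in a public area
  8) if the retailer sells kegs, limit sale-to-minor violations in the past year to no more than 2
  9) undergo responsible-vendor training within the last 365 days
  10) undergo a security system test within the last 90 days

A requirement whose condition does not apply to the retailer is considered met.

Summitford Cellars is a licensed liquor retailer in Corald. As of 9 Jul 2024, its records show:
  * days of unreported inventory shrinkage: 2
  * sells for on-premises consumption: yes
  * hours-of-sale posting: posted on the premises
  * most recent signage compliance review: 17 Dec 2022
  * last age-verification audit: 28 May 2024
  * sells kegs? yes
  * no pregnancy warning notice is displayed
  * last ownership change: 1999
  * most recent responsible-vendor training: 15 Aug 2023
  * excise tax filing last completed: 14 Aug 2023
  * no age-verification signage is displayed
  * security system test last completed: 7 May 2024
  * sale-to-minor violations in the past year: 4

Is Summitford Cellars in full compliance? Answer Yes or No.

No

1. days of unreported inventory shrinkage 2 ≤ 11 → met
2. signage compliance review 570 days ago vs limit 730 → met
3. pregnancy warning notice absent → not met
4. hours-of-sale posting present → met
5. excise tax filing 330 days ago vs limit 365 → met
6. condition 'sells for on-premises consumption' holds; age-verification audit 42 days ago vs limit 45 → met
7. age-verification signage absent → not met
8. condition 'sells kegs' holds; sale-to-minor violations in the past year 4 > 2 → not met
9. responsible-vendor training 329 days ago vs limit 365 → met
10. security system test 63 days ago vs limit 90 → met
Not met: 3, 7, 8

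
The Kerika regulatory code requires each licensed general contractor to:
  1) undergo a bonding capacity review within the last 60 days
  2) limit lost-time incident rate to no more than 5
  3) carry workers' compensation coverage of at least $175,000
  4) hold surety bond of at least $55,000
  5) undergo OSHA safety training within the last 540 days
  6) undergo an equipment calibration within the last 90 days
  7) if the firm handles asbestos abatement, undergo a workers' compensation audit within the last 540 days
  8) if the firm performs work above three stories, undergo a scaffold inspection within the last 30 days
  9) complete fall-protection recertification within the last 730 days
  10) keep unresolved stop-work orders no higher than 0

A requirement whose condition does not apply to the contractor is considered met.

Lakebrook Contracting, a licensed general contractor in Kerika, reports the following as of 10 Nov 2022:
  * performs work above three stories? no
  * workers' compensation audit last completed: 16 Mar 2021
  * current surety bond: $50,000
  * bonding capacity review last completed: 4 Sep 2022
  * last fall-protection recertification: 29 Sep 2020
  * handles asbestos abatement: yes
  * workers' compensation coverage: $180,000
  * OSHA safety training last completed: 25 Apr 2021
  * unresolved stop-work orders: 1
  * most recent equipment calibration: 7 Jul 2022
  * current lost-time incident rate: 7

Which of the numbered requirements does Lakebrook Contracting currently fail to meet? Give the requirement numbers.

1, 2, 4, 5, 6, 7, 9, 10

1. bonding capacity review 67 days ago vs limit 60 → not met
2. lost-time incident rate 7 > 5 → not met
3. workers' compensation coverage $180,000 ≥ $175,000 → met
4. surety bond $50,000 < $55,000 → not met
5. OSHA safety training 564 days ago vs limit 540 → not met
6. equipment calibration 126 days ago vs limit 90 → not met
7. condition 'handles asbestos abatement' holds; workers' compensation audit 604 days ago vs limit 540 → not met
8. condition 'performs work above three stories' does not hold → requirement n/a → met
9. fall-protection recertification 772 days ago vs limit 730 → not met
10. unresolved stop-work orders 1 > 0 → not met
Not met: 1, 2, 4, 5, 6, 7, 9, 10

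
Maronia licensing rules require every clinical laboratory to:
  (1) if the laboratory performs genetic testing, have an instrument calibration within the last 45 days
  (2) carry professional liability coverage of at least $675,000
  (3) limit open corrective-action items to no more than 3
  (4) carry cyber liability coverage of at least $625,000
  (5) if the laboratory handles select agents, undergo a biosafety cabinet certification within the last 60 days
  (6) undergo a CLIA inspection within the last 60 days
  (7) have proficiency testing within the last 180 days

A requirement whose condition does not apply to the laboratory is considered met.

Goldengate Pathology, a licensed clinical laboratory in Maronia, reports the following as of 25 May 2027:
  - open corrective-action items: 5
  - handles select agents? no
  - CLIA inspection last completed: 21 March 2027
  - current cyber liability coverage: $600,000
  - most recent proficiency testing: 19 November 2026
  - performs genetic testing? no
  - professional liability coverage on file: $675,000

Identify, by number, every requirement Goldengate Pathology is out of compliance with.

3, 4, 6, 7

1. condition 'performs genetic testing' does not hold → requirement n/a → met
2. professional liability coverage $675,000 ≥ $675,000 → met
3. open corrective-action items 5 > 3 → not met
4. cyber liability coverage $600,000 < $625,000 → not met
5. condition 'handles select agents' does not hold → requirement n/a → met
6. CLIA inspection 65 days ago vs limit 60 → not met
7. proficiency testing 187 days ago vs limit 180 → not met
Not met: 3, 4, 6, 7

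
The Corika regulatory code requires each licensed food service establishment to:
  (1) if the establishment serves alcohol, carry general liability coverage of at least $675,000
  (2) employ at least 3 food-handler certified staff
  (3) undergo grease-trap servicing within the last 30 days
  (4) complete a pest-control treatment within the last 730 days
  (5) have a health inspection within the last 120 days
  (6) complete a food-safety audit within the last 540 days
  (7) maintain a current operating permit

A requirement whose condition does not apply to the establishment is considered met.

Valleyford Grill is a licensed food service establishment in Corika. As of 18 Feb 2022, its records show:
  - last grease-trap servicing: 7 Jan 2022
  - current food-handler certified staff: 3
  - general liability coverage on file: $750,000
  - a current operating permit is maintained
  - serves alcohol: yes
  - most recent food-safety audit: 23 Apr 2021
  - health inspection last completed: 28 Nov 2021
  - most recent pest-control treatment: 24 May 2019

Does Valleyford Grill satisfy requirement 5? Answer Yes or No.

5. health inspection 82 days ago vs limit 120 → met

Yes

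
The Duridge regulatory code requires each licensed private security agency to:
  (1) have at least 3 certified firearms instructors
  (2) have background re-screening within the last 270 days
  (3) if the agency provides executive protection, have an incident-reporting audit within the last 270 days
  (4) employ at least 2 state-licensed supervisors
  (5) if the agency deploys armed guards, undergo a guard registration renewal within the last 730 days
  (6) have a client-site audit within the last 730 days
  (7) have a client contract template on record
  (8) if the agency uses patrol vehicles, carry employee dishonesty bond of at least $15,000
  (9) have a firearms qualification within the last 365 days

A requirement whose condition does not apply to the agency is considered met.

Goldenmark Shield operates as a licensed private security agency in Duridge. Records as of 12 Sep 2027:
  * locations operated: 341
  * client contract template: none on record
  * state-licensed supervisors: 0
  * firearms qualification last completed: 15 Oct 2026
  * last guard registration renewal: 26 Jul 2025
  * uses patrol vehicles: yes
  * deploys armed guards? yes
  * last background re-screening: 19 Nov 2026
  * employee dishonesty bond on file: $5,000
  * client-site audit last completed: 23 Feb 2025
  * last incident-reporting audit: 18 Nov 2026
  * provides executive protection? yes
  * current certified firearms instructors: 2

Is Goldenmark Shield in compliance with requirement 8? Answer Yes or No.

No

8. condition 'uses patrol vehicles' holds; employee dishonesty bond $5,000 < $15,000 → not met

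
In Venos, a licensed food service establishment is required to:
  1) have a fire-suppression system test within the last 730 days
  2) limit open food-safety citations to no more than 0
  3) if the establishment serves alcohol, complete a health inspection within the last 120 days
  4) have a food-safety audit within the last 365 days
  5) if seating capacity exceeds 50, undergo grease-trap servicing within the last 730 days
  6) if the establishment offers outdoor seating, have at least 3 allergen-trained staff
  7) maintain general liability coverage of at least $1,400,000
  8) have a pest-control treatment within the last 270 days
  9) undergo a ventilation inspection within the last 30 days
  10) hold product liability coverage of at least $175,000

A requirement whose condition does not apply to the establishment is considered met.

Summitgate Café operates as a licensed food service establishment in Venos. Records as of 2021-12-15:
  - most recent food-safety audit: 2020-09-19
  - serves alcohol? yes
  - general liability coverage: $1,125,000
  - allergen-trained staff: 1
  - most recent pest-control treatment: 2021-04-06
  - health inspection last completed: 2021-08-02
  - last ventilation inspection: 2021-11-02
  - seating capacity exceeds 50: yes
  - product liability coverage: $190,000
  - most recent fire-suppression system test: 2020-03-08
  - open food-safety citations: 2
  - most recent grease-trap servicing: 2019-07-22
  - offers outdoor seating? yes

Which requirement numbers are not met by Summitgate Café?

2, 3, 4, 5, 6, 7, 9

1. fire-suppression system test 647 days ago vs limit 730 → met
2. open food-safety citations 2 > 0 → not met
3. condition 'serves alcohol' holds; health inspection 135 days ago vs limit 120 → not met
4. food-safety audit 452 days ago vs limit 365 → not met
5. condition 'seating capacity exceeds 50' holds; grease-trap servicing 877 days ago vs limit 730 → not met
6. condition 'offers outdoor seating' holds; allergen-trained staff 1 < 3 → not met
7. general liability coverage $1,125,000 < $1,400,000 → not met
8. pest-control treatment 253 days ago vs limit 270 → met
9. ventilation inspection 43 days ago vs limit 30 → not met
10. product liability coverage $190,000 ≥ $175,000 → met
Not met: 2, 3, 4, 5, 6, 7, 9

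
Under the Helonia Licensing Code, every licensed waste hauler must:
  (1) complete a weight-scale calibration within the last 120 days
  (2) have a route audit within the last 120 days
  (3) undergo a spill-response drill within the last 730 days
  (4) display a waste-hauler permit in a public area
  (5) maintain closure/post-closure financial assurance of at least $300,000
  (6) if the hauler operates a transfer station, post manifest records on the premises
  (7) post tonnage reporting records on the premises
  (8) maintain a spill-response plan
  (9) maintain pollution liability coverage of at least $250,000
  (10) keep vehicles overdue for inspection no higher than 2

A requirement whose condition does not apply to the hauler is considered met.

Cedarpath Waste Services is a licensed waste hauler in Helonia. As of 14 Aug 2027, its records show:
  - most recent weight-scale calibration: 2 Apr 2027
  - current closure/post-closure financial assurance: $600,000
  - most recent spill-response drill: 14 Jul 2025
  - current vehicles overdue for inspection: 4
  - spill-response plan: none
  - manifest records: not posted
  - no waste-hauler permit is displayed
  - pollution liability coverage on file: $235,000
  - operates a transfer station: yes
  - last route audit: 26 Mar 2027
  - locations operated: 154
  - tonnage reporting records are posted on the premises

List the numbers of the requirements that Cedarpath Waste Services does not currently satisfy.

1, 2, 3, 4, 6, 8, 9, 10

1. weight-scale calibration 134 days ago vs limit 120 → not met
2. route audit 141 days ago vs limit 120 → not met
3. spill-response drill 761 days ago vs limit 730 → not met
4. waste-hauler permit absent → not met
5. closure/post-closure financial assurance $600,000 ≥ $300,000 → met
6. condition 'operates a transfer station' holds; manifest records absent → not met
7. tonnage reporting records present → met
8. spill-response plan absent → not met
9. pollution liability coverage $235,000 < $250,000 → not met
10. vehicles overdue for inspection 4 > 2 → not met
Not met: 1, 2, 3, 4, 6, 8, 9, 10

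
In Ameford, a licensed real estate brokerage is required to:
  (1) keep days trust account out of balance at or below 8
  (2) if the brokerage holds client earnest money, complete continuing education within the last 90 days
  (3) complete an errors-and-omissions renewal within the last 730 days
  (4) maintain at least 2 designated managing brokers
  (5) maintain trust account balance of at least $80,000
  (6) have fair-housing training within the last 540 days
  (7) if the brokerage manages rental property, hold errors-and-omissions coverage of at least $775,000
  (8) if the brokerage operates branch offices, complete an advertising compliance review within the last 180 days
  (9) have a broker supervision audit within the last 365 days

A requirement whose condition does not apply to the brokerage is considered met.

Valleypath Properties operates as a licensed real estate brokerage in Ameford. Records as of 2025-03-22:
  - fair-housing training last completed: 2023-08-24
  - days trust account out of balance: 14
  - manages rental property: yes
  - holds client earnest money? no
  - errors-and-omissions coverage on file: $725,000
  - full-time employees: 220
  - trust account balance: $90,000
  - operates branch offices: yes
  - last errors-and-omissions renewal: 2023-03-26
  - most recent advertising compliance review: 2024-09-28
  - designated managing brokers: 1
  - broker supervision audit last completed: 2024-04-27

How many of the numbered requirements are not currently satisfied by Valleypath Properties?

4

1. days trust account out of balance 14 > 8 → not met
2. condition 'holds client earnest money' does not hold → requirement n/a → met
3. errors-and-omissions renewal 727 days ago vs limit 730 → met
4. designated managing brokers 1 < 2 → not met
5. trust account balance $90,000 ≥ $80,000 → met
6. fair-housing training 576 days ago vs limit 540 → not met
7. condition 'manages rental property' holds; errors-and-omissions coverage $725,000 < $775,000 → not met
8. condition 'operates branch offices' holds; advertising compliance review 175 days ago vs limit 180 → met
9. broker supervision audit 329 days ago vs limit 365 → met
Not met: 4 of 9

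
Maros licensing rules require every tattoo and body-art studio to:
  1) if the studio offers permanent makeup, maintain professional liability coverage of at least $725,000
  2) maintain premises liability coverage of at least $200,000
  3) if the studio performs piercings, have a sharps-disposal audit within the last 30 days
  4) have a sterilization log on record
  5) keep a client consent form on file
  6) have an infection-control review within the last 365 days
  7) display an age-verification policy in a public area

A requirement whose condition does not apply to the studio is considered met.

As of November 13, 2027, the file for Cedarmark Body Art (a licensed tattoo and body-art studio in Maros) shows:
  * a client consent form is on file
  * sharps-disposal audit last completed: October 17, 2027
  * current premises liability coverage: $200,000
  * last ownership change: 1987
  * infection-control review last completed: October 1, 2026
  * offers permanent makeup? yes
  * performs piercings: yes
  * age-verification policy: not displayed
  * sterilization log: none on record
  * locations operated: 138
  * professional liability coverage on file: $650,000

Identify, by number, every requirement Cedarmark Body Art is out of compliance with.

1. condition 'offers permanent makeup' holds; professional liability coverage $650,000 < $725,000 → not met
2. premises liability coverage $200,000 ≥ $200,000 → met
3. condition 'performs piercings' holds; sharps-disposal audit 27 days ago vs limit 30 → met
4. sterilization log absent → not met
5. client consent form present → met
6. infection-control review 408 days ago vs limit 365 → not met
7. age-verification policy absent → not met
Not met: 1, 4, 6, 7

1, 4, 6, 7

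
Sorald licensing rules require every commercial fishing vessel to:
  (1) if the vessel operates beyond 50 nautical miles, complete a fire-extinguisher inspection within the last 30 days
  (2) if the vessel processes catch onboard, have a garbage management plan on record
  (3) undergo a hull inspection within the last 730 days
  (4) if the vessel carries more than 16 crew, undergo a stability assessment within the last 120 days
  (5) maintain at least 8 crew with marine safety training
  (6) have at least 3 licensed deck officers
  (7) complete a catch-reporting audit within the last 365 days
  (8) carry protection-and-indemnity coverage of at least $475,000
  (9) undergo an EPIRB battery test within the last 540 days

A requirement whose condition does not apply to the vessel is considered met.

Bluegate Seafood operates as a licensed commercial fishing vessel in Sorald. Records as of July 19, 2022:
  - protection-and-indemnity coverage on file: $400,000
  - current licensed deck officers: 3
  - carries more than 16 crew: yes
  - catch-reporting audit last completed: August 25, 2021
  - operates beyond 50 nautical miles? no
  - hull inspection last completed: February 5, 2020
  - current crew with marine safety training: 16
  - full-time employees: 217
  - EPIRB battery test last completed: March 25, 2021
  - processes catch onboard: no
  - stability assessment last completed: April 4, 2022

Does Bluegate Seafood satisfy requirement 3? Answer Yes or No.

3. hull inspection 895 days ago vs limit 730 → not met

No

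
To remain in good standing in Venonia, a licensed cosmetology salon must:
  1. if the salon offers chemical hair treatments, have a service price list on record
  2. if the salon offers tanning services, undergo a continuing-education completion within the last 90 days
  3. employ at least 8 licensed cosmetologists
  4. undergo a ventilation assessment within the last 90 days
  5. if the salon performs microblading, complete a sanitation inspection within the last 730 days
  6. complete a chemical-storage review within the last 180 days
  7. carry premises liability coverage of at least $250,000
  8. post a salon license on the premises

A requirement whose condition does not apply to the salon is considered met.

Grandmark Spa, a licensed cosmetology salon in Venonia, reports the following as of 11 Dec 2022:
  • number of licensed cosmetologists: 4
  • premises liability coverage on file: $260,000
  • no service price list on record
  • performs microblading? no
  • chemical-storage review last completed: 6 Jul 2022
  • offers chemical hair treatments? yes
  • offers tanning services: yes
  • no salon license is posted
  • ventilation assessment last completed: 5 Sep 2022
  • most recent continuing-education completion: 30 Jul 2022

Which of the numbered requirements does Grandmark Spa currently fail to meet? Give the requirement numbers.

1, 2, 3, 4, 8

1. condition 'offers chemical hair treatments' holds; service price list absent → not met
2. condition 'offers tanning services' holds; continuing-education completion 134 days ago vs limit 90 → not met
3. licensed cosmetologists 4 < 8 → not met
4. ventilation assessment 97 days ago vs limit 90 → not met
5. condition 'performs microblading' does not hold → requirement n/a → met
6. chemical-storage review 158 days ago vs limit 180 → met
7. premises liability coverage $260,000 ≥ $250,000 → met
8. salon license absent → not met
Not met: 1, 2, 3, 4, 8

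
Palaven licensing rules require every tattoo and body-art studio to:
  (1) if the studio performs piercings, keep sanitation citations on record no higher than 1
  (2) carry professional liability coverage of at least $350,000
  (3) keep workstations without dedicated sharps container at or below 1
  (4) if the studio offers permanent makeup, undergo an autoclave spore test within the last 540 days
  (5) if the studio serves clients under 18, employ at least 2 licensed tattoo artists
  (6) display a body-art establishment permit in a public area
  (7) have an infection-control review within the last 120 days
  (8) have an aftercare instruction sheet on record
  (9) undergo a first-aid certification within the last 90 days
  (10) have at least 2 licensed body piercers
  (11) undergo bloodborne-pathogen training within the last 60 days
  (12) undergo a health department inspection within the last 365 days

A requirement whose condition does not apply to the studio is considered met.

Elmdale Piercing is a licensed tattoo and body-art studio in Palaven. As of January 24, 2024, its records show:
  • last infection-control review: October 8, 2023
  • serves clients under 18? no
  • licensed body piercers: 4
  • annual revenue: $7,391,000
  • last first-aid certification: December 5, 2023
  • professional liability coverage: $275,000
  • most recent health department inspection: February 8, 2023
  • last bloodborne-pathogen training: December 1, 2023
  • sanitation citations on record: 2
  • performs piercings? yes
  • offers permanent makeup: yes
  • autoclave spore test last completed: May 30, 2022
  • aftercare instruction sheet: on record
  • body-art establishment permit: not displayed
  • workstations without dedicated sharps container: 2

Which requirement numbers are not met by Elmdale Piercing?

1. condition 'performs piercings' holds; sanitation citations on record 2 > 1 → not met
2. professional liability coverage $275,000 < $350,000 → not met
3. workstations without dedicated sharps container 2 > 1 → not met
4. condition 'offers permanent makeup' holds; autoclave spore test 604 days ago vs limit 540 → not met
5. condition 'serves clients under 18' does not hold → requirement n/a → met
6. body-art establishment permit absent → not met
7. infection-control review 108 days ago vs limit 120 → met
8. aftercare instruction sheet present → met
9. first-aid certification 50 days ago vs limit 90 → met
10. licensed body piercers 4 ≥ 2 → met
11. bloodborne-pathogen training 54 days ago vs limit 60 → met
12. health department inspection 350 days ago vs limit 365 → met
Not met: 1, 2, 3, 4, 6

1, 2, 3, 4, 6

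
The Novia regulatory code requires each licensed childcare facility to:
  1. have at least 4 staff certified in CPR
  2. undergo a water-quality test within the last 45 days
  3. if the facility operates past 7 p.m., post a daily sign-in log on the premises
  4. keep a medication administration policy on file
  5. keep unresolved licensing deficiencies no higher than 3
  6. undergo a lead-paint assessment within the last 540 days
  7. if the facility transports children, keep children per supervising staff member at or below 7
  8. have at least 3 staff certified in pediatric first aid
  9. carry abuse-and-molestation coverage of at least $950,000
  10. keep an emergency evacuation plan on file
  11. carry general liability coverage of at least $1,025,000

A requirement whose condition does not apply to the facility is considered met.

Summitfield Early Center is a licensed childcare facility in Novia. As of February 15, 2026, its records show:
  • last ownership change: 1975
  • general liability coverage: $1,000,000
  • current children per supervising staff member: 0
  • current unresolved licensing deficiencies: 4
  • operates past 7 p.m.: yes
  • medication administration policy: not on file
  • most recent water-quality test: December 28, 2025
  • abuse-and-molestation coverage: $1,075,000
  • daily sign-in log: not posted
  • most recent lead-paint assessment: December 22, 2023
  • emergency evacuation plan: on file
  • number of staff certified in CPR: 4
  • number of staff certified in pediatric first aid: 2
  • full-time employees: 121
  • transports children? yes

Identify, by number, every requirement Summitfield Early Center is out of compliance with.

1. staff certified in CPR 4 ≥ 4 → met
2. water-quality test 49 days ago vs limit 45 → not met
3. condition 'operates past 7 p.m.' holds; daily sign-in log absent → not met
4. medication administration policy absent → not met
5. unresolved licensing deficiencies 4 > 3 → not met
6. lead-paint assessment 786 days ago vs limit 540 → not met
7. condition 'transports children' holds; children per supervising staff member 0 ≤ 7 → met
8. staff certified in pediatric first aid 2 < 3 → not met
9. abuse-and-molestation coverage $1,075,000 ≥ $950,000 → met
10. emergency evacuation plan present → met
11. general liability coverage $1,000,000 < $1,025,000 → not met
Not met: 2, 3, 4, 5, 6, 8, 11

2, 3, 4, 5, 6, 8, 11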